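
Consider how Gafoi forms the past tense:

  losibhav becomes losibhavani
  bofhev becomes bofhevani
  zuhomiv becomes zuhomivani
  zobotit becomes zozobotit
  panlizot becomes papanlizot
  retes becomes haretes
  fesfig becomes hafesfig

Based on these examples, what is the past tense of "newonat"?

"newonat" ends in -t. The stems ending in -t (zobotit → zozobotit, panlizot → papanlizot) repeat the first consonant+vowel as a prefix.
The other patterns: stems ending in -v add -ani; stems ending in -g or -s add the prefix ha-.
So newonat → nenewonat.

nenewonat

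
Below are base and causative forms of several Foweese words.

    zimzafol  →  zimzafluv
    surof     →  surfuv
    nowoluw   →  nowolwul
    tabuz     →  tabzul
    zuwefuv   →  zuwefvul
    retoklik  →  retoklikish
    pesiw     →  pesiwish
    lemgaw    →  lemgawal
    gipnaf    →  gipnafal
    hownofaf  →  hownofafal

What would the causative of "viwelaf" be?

"viwelaf" has last vowel 'a'. The stems whose last vowel is 'a' (lemgaw → lemgawal, gipnaf → gipnafal, hownofaf → hownofafal) add -al.
The other patterns: stems whose last vowel is 'o' delete the last vowel and add -uv; stems whose last vowel is 'u' delete the last vowel and add -ul; stems whose last vowel is 'i' add -ish.
So viwelaf → viwelafal.

viwelafal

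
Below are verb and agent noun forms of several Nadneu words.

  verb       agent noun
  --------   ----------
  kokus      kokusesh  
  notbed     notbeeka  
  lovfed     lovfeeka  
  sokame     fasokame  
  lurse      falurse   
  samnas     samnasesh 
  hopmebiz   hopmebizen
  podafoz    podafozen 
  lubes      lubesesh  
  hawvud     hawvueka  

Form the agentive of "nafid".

"nafid" ends in -d. The stems ending in -d (hawvud → hawvueka, notbed → notbeeka, lovfed → lovfeeka) drop the final letter and add -eka.
The other patterns: stems ending in -s add -esh; stems ending in -z add -en; stems ending in -e add the prefix fa-.
So nafid → nafieka.

nafieka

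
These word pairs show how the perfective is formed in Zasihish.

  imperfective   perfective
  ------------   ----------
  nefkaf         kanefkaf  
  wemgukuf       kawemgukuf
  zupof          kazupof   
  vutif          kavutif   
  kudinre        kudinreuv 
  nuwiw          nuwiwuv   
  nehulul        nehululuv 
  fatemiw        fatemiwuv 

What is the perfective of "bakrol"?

"bakrol" ends in -l. The one such stem in the data (nehulul → nehululuv) adds -uv, so the same rule applies.
The other pattern: stems ending in -f add the prefix ka-.
So bakrol → bakroluv.

bakroluv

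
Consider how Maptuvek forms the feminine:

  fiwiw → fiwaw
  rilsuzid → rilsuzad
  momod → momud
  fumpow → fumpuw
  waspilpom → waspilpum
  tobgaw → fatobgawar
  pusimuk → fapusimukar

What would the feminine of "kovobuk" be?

rilsuzid and momod both end in -d yet inflect differently (rilsuzad, momud), so the final letter is not what conditions the rule; the last vowel is.
"kovobuk" has last vowel 'u'. The one such stem in the data (pusimuk → fapusimukar) adds fa- … -ar around the stem, so the same rule applies.
The other patterns: stems whose last vowel is 'i' change the last vowel to 'a'; stems whose last vowel is 'o' change the last vowel to 'u'.
So kovobuk → fakovobukar.

fakovobukar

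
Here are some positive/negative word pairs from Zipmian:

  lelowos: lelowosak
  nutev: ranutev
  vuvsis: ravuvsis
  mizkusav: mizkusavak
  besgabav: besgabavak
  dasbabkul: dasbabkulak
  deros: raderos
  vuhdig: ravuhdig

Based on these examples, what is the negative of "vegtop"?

ravegtop

nutev and mizkusav both end in -v yet inflect differently (ranutev, mizkusavak), so the final letter is not what conditions the rule; the number of vowels is.
"vegtop" has 2 vowels. The stems with 2 vowels (vuvsis → ravuvsis, vuhdig → ravuhdig, nutev → ranutev) add the prefix ra-.
So vegtop → ravegtop.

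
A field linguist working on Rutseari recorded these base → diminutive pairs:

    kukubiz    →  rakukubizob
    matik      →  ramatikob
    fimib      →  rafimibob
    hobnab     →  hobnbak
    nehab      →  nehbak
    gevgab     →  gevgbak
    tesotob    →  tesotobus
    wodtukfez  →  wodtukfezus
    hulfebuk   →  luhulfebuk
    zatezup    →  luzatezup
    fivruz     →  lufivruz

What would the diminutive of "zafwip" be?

razafwipob

"zafwip" has last vowel 'i'. The stems whose last vowel is 'i' (kukubiz → rakukubizob, matik → ramatikob, fimib → rafimibob) add ra- … -ob around the stem.
The other patterns: stems whose last vowel is 'a' delete the last vowel and add -ak; stems whose last vowel is 'e' or 'o' add -us; stems whose last vowel is 'u' add the prefix lu-.
So zafwip → razafwipob.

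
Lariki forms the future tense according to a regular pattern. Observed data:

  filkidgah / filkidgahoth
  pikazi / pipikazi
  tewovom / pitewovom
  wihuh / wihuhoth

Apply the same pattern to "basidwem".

pibasidwem

tewovom and filkidgah both have 3 vowels yet inflect differently (pitewovom, filkidgahoth), so the number of vowels is not what conditions the rule; the final letter is.
"basidwem" ends in -m. The one such stem in the data (tewovom → pitewovom) adds the prefix pi-, so the same rule applies.
So basidwem → pibasidwem.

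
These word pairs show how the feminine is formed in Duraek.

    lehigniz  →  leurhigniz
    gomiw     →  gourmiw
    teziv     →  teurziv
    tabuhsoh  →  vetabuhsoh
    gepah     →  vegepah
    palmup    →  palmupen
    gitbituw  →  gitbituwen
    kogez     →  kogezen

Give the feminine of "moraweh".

morawehen

gomiw and gitbituw both end in -w yet inflect differently (gourmiw, gitbituwen), so the final letter is not what conditions the rule; the last vowel is.
"moraweh" has last vowel 'e'. The one such stem in the data (kogez → kogezen) adds -en, so the same rule applies.
The other patterns: stems whose last vowel is 'i' insert -ur- after the first vowel; stems whose last vowel is 'a' or 'o' add the prefix ve-.
So moraweh → morawehen.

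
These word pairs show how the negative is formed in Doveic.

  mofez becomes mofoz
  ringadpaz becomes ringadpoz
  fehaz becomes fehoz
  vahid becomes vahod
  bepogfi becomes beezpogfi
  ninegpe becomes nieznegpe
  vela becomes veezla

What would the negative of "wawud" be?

wawod

"wawud" ends in a consonant. The stems ending in a consonant (mofez → mofoz, ringadpaz → ringadpoz, fehaz → fehoz) change the last vowel to 'o'.
The other pattern: stems ending in a vowel insert -ez- after the first vowel.
So wawud → wawod.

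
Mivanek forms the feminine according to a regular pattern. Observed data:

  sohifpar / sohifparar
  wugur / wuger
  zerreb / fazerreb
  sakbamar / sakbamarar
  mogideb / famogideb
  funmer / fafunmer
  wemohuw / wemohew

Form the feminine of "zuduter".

fazuduter

funmer and sohifpar both end in -r yet inflect differently (fafunmer, sohifparar), so the final letter is not what conditions the rule; the last vowel is.
"zuduter" has last vowel 'e'. The stems whose last vowel is 'e' (funmer → fafunmer, zerreb → fazerreb, mogideb → famogideb) add the prefix fa-.
So zuduter → fazuduter.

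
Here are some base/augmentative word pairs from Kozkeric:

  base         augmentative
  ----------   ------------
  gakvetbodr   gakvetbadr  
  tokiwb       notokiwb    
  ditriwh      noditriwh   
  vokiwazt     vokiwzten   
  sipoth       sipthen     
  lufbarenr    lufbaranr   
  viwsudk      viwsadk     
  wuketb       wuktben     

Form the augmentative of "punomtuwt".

nopunomtuwt

ditriwh and sipoth both end in -h yet inflect differently (noditriwh, sipthen), so the final letter is not what conditions the rule; the second-to-last letter is.
"punomtuwt" has second-to-last letter 'w'. The stems whose second-to-last letter is 'w' (ditriwh → noditriwh, tokiwb → notokiwb) add the prefix no-.
The other patterns: stems whose second-to-last letter is 't' or 'z' delete the last vowel and add -en; stems whose second-to-last letter is 'd' or 'n' change the last vowel to 'a'.
So punomtuwt → nopunomtuwt.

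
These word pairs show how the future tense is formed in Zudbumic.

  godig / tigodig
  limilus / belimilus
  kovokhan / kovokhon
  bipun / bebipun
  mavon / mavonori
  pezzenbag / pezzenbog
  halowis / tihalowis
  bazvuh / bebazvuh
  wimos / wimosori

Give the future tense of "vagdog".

vagdogori

bipun and kovokhan both end in -n yet inflect differently (bebipun, kovokhon), so the final letter is not what conditions the rule; the last vowel is.
"vagdog" has last vowel 'o'. The stems whose last vowel is 'o' (wimos → wimosori, mavon → mavonori) add -ori.
So vagdog → vagdogori.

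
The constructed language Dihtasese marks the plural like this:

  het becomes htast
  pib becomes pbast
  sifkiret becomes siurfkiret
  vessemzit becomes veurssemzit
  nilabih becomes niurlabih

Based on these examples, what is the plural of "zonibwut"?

zournibwut

"zonibwut" has 3 vowels. The stems with 3 vowels (sifkiret → siurfkiret, vessemzit → veurssemzit, nilabih → niurlabih) insert -ur- after the first vowel.
So zonibwut → zournibwut.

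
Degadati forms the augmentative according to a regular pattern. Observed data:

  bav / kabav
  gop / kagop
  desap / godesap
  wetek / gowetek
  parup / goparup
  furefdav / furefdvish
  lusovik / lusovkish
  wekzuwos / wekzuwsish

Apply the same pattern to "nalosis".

nalossish

gop and desap both end in -p yet inflect differently (kagop, godesap), so the final letter is not what conditions the rule; the number of vowels is.
"nalosis" has 3 vowels. The stems with 3 vowels (furefdav → furefdvish, lusovik → lusovkish, wekzuwos → wekzuwsish) delete the last vowel and add -ish.
The other patterns: stems with 1 vowel add the prefix ka-; stems with 2 vowels add the prefix go-.
So nalosis → nalossish.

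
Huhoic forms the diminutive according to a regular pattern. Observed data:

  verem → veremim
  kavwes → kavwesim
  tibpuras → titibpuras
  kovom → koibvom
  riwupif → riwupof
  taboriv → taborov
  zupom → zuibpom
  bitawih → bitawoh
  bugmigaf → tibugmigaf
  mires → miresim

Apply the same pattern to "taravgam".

titaravgam

"taravgam" has last vowel 'a'. The stems whose last vowel is 'a' (bugmigaf → tibugmigaf, tibpuras → titibpuras) add the prefix ti-.
So taravgam → titaravgam.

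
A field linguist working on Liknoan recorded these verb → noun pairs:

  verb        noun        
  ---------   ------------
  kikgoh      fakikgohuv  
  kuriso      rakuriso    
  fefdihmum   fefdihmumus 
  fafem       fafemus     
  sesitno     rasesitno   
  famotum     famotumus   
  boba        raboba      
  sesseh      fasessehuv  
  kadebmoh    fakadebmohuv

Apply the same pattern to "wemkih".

fawemkihuv

"wemkih" ends in -h. The stems ending in -h (kadebmoh → fakadebmohuv, sesseh → fasessehuv, kikgoh → fakikgohuv) add fa- … -uv around the stem.
So wemkih → fawemkihuv.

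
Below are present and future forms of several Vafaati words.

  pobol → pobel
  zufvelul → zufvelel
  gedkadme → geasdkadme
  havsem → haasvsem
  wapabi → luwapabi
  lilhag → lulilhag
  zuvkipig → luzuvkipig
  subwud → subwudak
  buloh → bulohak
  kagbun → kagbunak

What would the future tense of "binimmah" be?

binimmahak

zufvelul and subwud both have last vowel 'u' yet inflect differently (zufvelel, subwudak), so the last vowel is not what conditions the rule; the final letter is.
"binimmah" ends in -h. The one such stem in the data (buloh → bulohak) adds -ak, so the same rule applies.
So binimmah → binimmahak.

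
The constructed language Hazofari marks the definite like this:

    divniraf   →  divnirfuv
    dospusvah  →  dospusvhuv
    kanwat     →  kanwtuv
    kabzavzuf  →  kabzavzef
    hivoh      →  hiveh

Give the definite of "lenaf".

lenfuv

"lenaf" has last vowel 'a'. The stems whose last vowel is 'a' (divniraf → divnirfuv, dospusvah → dospusvhuv, kanwat → kanwtuv) delete the last vowel and add -uv.
The other pattern: stems whose last vowel is 'o' or 'u' change the last vowel to 'e'.
So lenaf → lenfuv.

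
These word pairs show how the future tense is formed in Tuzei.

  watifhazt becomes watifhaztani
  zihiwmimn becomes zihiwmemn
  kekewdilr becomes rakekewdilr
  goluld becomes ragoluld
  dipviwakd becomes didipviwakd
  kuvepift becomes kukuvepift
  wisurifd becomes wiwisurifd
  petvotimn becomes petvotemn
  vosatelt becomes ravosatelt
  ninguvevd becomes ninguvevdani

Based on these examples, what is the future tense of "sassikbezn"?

sassikbeznani

vosatelt and kuvepift both end in -t yet inflect differently (ravosatelt, kukuvepift), so the final letter is not what conditions the rule; the second-to-last letter is.
"sassikbezn" has second-to-last letter 'z'. The one such stem in the data (watifhazt → watifhaztani) adds -ani, so the same rule applies.
So sassikbezn → sassikbeznani.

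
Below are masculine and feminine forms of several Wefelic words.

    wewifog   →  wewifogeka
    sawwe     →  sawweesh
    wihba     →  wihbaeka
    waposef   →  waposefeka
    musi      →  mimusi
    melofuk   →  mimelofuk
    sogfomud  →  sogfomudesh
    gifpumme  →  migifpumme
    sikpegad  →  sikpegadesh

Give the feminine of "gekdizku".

migekdizku

sawwe and gifpumme both end in -e yet inflect differently (sawweesh, migifpumme), so the final letter is not what conditions the rule; the first letter is.
"gekdizku" begins with g-. The one such stem in the data (gifpumme → migifpumme) adds the prefix mi-, so the same rule applies.
So gekdizku → migekdizku.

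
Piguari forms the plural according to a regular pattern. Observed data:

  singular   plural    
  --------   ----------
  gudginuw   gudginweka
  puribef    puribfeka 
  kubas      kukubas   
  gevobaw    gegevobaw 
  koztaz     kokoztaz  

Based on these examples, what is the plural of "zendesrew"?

zendesrweka

gevobaw and gudginuw both end in -w yet inflect differently (gegevobaw, gudginweka), so the final letter is not what conditions the rule; the last vowel is.
"zendesrew" has last vowel 'e'. The one such stem in the data (puribef → puribfeka) deletes the last vowel and adds -eka (as does gudginuw), so the same rule applies.
So zendesrew → zendesrweka.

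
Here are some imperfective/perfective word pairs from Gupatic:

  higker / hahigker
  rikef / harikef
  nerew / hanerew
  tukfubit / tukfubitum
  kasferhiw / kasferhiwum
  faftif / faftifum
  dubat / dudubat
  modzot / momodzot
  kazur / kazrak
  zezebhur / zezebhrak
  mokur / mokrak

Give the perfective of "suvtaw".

nerew and kasferhiw both end in -w yet inflect differently (hanerew, kasferhiwum), so the final letter is not what conditions the rule; the last vowel is.
"suvtaw" has last vowel 'a'. The one such stem in the data (dubat → dudubat) repeats the first consonant+vowel as a prefix (as does modzot), so the same rule applies.
The other patterns: stems whose last vowel is 'e' add the prefix ha-; stems whose last vowel is 'i' add -um; stems whose last vowel is 'u' delete the last vowel and add -ak.
So suvtaw → susuvtaw.

susuvtaw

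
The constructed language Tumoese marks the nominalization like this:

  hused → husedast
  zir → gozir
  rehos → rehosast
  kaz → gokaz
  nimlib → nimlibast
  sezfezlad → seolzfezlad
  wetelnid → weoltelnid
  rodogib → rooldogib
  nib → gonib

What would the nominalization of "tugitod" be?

tuolgitod

nib and nimlib both end in -b yet inflect differently (gonib, nimlibast), so the final letter is not what conditions the rule; the number of vowels is.
"tugitod" has 3 vowels. The stems with 3 vowels (rodogib → rooldogib, wetelnid → weoltelnid, sezfezlad → seolzfezlad) insert -ol- after the first vowel.
So tugitod → tuolgitod.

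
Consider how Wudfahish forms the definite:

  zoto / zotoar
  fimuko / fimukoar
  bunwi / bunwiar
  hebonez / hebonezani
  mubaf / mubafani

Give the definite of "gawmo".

gawmoar

fimuko and hebonez both have 3 vowels yet inflect differently (fimukoar, hebonezani), so the number of vowels is not what conditions the rule; whether the stem ends in a vowel or a consonant is.
"gawmo" ends in a vowel. The stems ending in a vowel (zoto → zotoar, fimuko → fimukoar, bunwi → bunwiar) add -ar.
The other pattern: stems ending in a consonant add -ani.
So gawmo → gawmoar.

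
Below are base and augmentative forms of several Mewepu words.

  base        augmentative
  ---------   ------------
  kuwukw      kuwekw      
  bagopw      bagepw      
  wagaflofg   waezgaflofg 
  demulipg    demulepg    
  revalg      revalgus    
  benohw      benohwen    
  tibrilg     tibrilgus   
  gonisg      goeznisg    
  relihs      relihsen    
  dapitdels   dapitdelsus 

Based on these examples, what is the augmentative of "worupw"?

worepw

dapitdels and relihs both end in -s yet inflect differently (dapitdelsus, relihsen), so the final letter is not what conditions the rule; the second-to-last letter is.
"worupw" has second-to-last letter 'p'. The stems whose second-to-last letter is 'p' (demulipg → demulepg, bagopw → bagepw) change the last vowel to 'e'.
So worupw → worepw.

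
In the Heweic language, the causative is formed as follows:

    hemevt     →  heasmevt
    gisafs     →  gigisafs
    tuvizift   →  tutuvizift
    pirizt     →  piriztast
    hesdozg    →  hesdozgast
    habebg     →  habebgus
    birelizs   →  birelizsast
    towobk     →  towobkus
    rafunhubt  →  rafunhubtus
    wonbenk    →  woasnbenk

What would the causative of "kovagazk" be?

hemevt and pirizt both end in -t yet inflect differently (heasmevt, piriztast), so the final letter is not what conditions the rule; the second-to-last letter is.
"kovagazk" has second-to-last letter 'z'. The stems whose second-to-last letter is 'z' (pirizt → piriztast, hesdozg → hesdozgast, birelizs → birelizsast) add -ast.
So kovagazk → kovagazkast.

kovagazkast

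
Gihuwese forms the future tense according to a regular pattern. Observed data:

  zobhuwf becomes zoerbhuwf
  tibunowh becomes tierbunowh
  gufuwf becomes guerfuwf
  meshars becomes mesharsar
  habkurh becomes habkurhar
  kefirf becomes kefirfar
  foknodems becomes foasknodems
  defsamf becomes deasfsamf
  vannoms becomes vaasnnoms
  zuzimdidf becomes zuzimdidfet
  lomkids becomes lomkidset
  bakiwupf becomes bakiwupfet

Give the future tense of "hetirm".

tibunowh and habkurh both end in -h yet inflect differently (tierbunowh, habkurhar), so the final letter is not what conditions the rule; the second-to-last letter is.
"hetirm" has second-to-last letter 'r'. The stems whose second-to-last letter is 'r' (meshars → mesharsar, habkurh → habkurhar, kefirf → kefirfar) add -ar.
The other patterns: stems whose second-to-last letter is 'w' insert -er- after the first vowel; stems whose second-to-last letter is 'm' insert -as- after the first vowel; stems whose second-to-last letter is 'd' or 'p' add -et.
So hetirm → hetirmar.

hetirmar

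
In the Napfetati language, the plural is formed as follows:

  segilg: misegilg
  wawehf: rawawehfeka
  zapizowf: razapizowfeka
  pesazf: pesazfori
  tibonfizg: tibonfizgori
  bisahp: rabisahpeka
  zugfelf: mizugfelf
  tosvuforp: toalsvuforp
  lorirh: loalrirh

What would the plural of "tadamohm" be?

pesazf and zugfelf both end in -f yet inflect differently (pesazfori, mizugfelf), so the final letter is not what conditions the rule; the second-to-last letter is.
"tadamohm" has second-to-last letter 'h'. The stems whose second-to-last letter is 'h' (bisahp → rabisahpeka, wawehf → rawawehfeka) add ra- … -eka around the stem.
The other patterns: stems whose second-to-last letter is 'z' add -ori; stems whose second-to-last letter is 'l' add the prefix mi-; stems whose second-to-last letter is 'r' insert -al- after the first vowel.
So tadamohm → ratadamohmeka.

ratadamohmeka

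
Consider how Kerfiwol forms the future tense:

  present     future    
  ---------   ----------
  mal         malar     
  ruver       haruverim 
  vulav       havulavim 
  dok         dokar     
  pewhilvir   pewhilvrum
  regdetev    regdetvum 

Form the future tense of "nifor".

"nifor" has 2 vowels. The stems with 2 vowels (vulav → havulavim, ruver → haruverim) add ha- … -im around the stem.
So nifor → haniforim.

haniforim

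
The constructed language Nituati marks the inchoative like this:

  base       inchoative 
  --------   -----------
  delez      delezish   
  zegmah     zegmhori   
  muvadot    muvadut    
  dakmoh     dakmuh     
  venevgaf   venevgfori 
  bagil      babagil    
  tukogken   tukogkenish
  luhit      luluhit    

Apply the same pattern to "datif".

dadatif

luhit and muvadot both end in -t yet inflect differently (luluhit, muvadut), so the final letter is not what conditions the rule; the last vowel is.
"datif" has last vowel 'i'. The stems whose last vowel is 'i' (luhit → luluhit, bagil → babagil) repeat the first consonant+vowel as a prefix.
So datif → dadatif.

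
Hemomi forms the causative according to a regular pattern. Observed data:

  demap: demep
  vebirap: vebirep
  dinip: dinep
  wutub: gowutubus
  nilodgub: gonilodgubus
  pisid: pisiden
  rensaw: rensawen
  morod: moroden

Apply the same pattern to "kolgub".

gokolgubus

dinip and pisid both have last vowel 'i' yet inflect differently (dinep, pisiden), so the last vowel is not what conditions the rule; the final letter is.
"kolgub" ends in -b. The stems ending in -b (wutub → gowutubus, nilodgub → gonilodgubus) add go- … -us around the stem.
The other patterns: stems ending in -p change the last vowel to 'e'; stems ending in -d or -w add -en.
So kolgub → gokolgubus.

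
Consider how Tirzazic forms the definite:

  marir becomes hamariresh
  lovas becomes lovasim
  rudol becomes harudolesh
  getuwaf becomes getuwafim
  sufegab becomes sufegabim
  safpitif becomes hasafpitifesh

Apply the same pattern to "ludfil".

haludfilesh

getuwaf and safpitif both end in -f yet inflect differently (getuwafim, hasafpitifesh), so the final letter is not what conditions the rule; the last vowel is.
"ludfil" has last vowel 'i'. The stems whose last vowel is 'i' (marir → hamariresh, safpitif → hasafpitifesh) add ha- … -esh around the stem.
So ludfil → haludfilesh.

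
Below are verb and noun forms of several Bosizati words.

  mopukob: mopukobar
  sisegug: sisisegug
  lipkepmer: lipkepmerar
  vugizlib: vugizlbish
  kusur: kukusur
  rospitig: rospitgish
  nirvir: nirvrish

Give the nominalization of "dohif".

rospitig and sisegug both end in -g yet inflect differently (rospitgish, sisisegug), so the final letter is not what conditions the rule; the last vowel is.
"dohif" has last vowel 'i'. The stems whose last vowel is 'i' (rospitig → rospitgish, nirvir → nirvrish, vugizlib → vugizlbish) delete the last vowel and add -ish.
So dohif → dohfish.

dohfish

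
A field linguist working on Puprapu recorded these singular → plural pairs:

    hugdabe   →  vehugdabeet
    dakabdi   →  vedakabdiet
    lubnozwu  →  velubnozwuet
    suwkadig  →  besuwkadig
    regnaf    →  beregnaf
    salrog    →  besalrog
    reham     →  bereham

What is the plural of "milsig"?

bemilsig

dakabdi and suwkadig both have last vowel 'i' yet inflect differently (vedakabdiet, besuwkadig), so the last vowel is not what conditions the rule; whether the stem ends in a vowel or a consonant is.
"milsig" ends in a consonant. The stems ending in a consonant (suwkadig → besuwkadig, regnaf → beregnaf, salrog → besalrog) add the prefix be-.
So milsig → bemilsig.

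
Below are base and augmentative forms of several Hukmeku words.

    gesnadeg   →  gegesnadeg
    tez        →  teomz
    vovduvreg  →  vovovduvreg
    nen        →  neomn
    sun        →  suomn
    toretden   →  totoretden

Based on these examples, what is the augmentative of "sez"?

toretden and nen both end in -n yet inflect differently (totoretden, neomn), so the final letter is not what conditions the rule; the number of vowels is.
"sez" has 1 vowel. The stems with 1 vowel (nen → neomn, sun → suomn, tez → teomz) insert -om- after the first vowel.
So sez → seomz.

seomz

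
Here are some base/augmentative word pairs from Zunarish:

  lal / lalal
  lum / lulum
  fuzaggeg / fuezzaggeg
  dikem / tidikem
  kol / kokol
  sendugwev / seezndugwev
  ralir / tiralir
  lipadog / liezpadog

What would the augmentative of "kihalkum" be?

"kihalkum" has 3 vowels. The stems with 3 vowels (sendugwev → seezndugwev, fuzaggeg → fuezzaggeg, lipadog → liezpadog) insert -ez- after the first vowel.
The other patterns: stems with 1 vowel repeat the first consonant+vowel as a prefix; stems with 2 vowels add the prefix ti-.
So kihalkum → kiezhalkum.

kiezhalkum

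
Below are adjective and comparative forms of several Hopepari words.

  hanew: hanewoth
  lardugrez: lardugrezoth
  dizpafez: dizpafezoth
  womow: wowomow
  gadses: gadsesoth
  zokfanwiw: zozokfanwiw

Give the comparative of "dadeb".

hanew and zokfanwiw both end in -w yet inflect differently (hanewoth, zozokfanwiw), so the final letter is not what conditions the rule; the last vowel is.
"dadeb" has last vowel 'e'. The stems whose last vowel is 'e' (lardugrez → lardugrezoth, dizpafez → dizpafezoth, gadses → gadsesoth) add -oth.
The other pattern: stems whose last vowel is 'i' or 'o' repeat the first consonant+vowel as a prefix.
So dadeb → dadeboth.

dadeboth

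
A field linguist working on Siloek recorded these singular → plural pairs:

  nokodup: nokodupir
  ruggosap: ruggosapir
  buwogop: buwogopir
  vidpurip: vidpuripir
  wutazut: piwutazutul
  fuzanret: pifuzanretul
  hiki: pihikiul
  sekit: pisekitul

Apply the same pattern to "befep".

nokodup and wutazut both have last vowel 'u' yet inflect differently (nokodupir, piwutazutul), so the last vowel is not what conditions the rule; the final letter is.
"befep" ends in -p. The stems ending in -p (nokodup → nokodupir, ruggosap → ruggosapir, buwogop → buwogopir) add -ir.
So befep → befepir.

befepir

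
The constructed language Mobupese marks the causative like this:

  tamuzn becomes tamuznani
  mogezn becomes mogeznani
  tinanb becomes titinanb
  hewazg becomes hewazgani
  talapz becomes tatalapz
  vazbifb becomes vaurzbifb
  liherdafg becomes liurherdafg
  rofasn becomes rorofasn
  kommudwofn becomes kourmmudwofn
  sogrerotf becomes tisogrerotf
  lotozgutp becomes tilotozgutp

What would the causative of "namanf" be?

tinamanf

tamuzn and rofasn both end in -n yet inflect differently (tamuznani, rorofasn), so the final letter is not what conditions the rule; the second-to-last letter is.
"namanf" has second-to-last letter 'n'. The one such stem in the data (tinanb → titinanb) adds the prefix ti-, so the same rule applies.
So namanf → tinamanf.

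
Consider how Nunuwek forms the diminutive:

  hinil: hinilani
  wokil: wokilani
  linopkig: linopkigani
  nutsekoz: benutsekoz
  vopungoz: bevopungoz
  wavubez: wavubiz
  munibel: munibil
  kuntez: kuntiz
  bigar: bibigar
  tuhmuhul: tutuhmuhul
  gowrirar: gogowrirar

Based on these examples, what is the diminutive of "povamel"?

nutsekoz and wavubez both end in -z yet inflect differently (benutsekoz, wavubiz), so the final letter is not what conditions the rule; the last vowel is.
"povamel" has last vowel 'e'. The stems whose last vowel is 'e' (wavubez → wavubiz, munibel → munibil, kuntez → kuntiz) change the last vowel to 'i'.
So povamel → povamil.

povamil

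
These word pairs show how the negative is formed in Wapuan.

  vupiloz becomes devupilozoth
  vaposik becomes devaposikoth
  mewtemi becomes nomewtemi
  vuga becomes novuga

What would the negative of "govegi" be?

vaposik and mewtemi both have last vowel 'i' yet inflect differently (devaposikoth, nomewtemi), so the last vowel is not what conditions the rule; whether the stem ends in a vowel or a consonant is.
"govegi" ends in a vowel. The stems ending in a vowel (mewtemi → nomewtemi, vuga → novuga) add the prefix no-.
The other pattern: stems ending in a consonant add de- … -oth around the stem.
So govegi → nogovegi.

nogovegi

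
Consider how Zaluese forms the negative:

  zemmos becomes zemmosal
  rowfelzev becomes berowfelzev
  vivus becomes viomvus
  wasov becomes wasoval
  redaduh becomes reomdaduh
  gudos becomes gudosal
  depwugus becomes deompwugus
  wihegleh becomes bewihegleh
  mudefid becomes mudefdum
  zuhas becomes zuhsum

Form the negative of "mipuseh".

bemipuseh

wasov and rowfelzev both end in -v yet inflect differently (wasoval, berowfelzev), so the final letter is not what conditions the rule; the last vowel is.
"mipuseh" has last vowel 'e'. The stems whose last vowel is 'e' (wihegleh → bewihegleh, rowfelzev → berowfelzev) add the prefix be-.
The other patterns: stems whose last vowel is 'o' add -al; stems whose last vowel is 'u' insert -om- after the first vowel; stems whose last vowel is 'a' or 'i' delete the last vowel and add -um.
So mipuseh → bemipuseh.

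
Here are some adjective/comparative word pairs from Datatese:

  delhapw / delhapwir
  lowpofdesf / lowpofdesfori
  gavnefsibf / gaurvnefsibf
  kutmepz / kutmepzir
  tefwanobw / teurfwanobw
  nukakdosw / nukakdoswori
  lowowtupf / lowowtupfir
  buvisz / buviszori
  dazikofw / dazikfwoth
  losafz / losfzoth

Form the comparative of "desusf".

lowpofdesf and gavnefsibf both end in -f yet inflect differently (lowpofdesfori, gaurvnefsibf), so the final letter is not what conditions the rule; the second-to-last letter is.
"desusf" has second-to-last letter 's'. The stems whose second-to-last letter is 's' (nukakdosw → nukakdoswori, buvisz → buviszori, lowpofdesf → lowpofdesfori) add -ori.
The other patterns: stems whose second-to-last letter is 'b' insert -ur- after the first vowel; stems whose second-to-last letter is 'p' add -ir; stems whose second-to-last letter is 'f' delete the last vowel and add -oth.
So desusf → desusfori.

desusfori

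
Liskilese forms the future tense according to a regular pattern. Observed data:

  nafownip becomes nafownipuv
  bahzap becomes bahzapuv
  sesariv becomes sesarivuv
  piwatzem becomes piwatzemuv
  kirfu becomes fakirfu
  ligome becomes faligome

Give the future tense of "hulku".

ligome and piwatzem both have last vowel 'e' yet inflect differently (faligome, piwatzemuv), so the last vowel is not what conditions the rule; whether the stem ends in a vowel or a consonant is.
"hulku" ends in a vowel. The stems ending in a vowel (ligome → faligome, kirfu → fakirfu) add the prefix fa-.
The other pattern: stems ending in a consonant add -uv.
So hulku → fahulku.

fahulku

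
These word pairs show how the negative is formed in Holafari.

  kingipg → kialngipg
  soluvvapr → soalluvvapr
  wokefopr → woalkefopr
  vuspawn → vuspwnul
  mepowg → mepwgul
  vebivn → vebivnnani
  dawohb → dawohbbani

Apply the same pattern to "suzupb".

kingipg and mepowg both end in -g yet inflect differently (kialngipg, mepwgul), so the final letter is not what conditions the rule; the second-to-last letter is.
"suzupb" has second-to-last letter 'p'. The stems whose second-to-last letter is 'p' (kingipg → kialngipg, soluvvapr → soalluvvapr, wokefopr → woalkefopr) insert -al- after the first vowel.
The other patterns: stems whose second-to-last letter is 'w' delete the last vowel and add -ul; stems whose second-to-last letter is 'h' or 'v' double the final consonant and add -ani.
So suzupb → sualzupb.

sualzupb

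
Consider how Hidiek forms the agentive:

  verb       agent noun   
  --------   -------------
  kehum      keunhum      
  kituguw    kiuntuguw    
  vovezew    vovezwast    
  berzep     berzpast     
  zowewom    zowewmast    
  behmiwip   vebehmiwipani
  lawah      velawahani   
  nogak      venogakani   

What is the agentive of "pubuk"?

"pubuk" has last vowel 'u'. The stems whose last vowel is 'u' (kituguw → kiuntuguw, kehum → keunhum) insert -un- after the first vowel.
So pubuk → puunbuk.

puunbuk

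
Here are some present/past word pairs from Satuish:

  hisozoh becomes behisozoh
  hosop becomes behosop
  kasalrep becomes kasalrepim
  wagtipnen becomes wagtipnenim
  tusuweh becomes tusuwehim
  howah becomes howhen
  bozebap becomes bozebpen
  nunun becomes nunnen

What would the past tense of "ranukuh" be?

ranukhen

hosop and kasalrep both end in -p yet inflect differently (behosop, kasalrepim), so the final letter is not what conditions the rule; the last vowel is.
"ranukuh" has last vowel 'u'. The one such stem in the data (nunun → nunnen) deletes the last vowel and adds -en (as do howah, bozebap), so the same rule applies.
So ranukuh → ranukhen.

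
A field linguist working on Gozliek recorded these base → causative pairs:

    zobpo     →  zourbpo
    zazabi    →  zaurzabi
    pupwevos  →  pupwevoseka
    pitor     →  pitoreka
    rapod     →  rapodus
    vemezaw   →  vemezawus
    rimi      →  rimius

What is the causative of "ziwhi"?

ziurwhi

zazabi and rimi both end in -i yet inflect differently (zaurzabi, rimius), so the final letter is not what conditions the rule; the first letter is.
"ziwhi" begins with z-. The stems beginning with z- (zobpo → zourbpo, zazabi → zaurzabi) insert -ur- after the first vowel.
The other patterns: stems beginning with p- add -eka; stems beginning with r- or v- add -us.
So ziwhi → ziurwhi.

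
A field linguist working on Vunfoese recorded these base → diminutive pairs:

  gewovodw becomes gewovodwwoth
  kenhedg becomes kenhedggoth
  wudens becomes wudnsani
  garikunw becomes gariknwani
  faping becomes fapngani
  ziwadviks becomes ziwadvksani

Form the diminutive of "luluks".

"luluks" has second-to-last letter 'k'. The one such stem in the data (ziwadviks → ziwadvksani) deletes the last vowel and adds -ani (as do faping, garikunw), so the same rule applies.
So luluks → lulksani.

lulksani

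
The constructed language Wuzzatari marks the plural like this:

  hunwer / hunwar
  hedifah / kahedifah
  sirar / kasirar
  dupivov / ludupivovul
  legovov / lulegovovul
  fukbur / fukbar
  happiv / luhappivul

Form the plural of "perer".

fukbur and sirar both end in -r yet inflect differently (fukbar, kasirar), so the final letter is not what conditions the rule; the last vowel is.
"perer" has last vowel 'e'. The one such stem in the data (hunwer → hunwar) changes the last vowel to 'a' (as does fukbur), so the same rule applies.
So perer → perar.

perar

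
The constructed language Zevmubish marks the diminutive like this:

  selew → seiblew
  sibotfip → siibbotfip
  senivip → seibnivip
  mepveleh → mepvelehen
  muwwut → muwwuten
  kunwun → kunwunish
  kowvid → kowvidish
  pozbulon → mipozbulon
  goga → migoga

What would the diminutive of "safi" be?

kunwun and pozbulon both end in -n yet inflect differently (kunwunish, mipozbulon), so the final letter is not what conditions the rule; the first letter is.
"safi" begins with s-. The stems beginning with s- (selew → seiblew, sibotfip → siibbotfip, senivip → seibnivip) insert -ib- after the first vowel.
So safi → saibfi.

saibfi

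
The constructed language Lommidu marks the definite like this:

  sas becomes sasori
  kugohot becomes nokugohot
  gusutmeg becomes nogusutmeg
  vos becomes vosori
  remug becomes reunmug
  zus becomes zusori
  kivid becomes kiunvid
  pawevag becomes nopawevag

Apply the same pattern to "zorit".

zounrit

remug and gusutmeg both end in -g yet inflect differently (reunmug, nogusutmeg), so the final letter is not what conditions the rule; the number of vowels is.
"zorit" has 2 vowels. The stems with 2 vowels (remug → reunmug, kivid → kiunvid) insert -un- after the first vowel.
The other patterns: stems with 1 vowel add -ori; stems with 3 vowels add the prefix no-.
So zorit → zounrit.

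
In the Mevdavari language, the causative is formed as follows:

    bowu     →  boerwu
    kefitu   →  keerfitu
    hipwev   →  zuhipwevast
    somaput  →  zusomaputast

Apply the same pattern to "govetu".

goervetu

somaput and bowu both have last vowel 'u' yet inflect differently (zusomaputast, boerwu), so the last vowel is not what conditions the rule; whether the stem ends in a vowel or a consonant is.
"govetu" ends in a vowel. The stems ending in a vowel (bowu → boerwu, kefitu → keerfitu) insert -er- after the first vowel.
The other pattern: stems ending in a consonant add zu- … -ast around the stem.
So govetu → goervetu.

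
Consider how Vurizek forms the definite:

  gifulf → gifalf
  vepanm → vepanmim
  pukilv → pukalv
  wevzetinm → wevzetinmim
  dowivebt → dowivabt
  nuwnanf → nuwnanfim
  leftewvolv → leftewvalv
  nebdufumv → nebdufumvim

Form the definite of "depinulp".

"depinulp" has second-to-last letter 'l'. The stems whose second-to-last letter is 'l' (leftewvolv → leftewvalv, gifulf → gifalf, pukilv → pukalv) change the last vowel to 'a'.
So depinulp → depinalp.

depinalp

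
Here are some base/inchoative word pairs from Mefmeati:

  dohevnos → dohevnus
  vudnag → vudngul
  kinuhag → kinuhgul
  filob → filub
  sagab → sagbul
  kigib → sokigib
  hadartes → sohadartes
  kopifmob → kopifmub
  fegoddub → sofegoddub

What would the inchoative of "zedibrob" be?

"zedibrob" has last vowel 'o'. The stems whose last vowel is 'o' (dohevnos → dohevnus, filob → filub, kopifmob → kopifmub) change the last vowel to 'u'.
So zedibrob → zedibrub.

zedibrub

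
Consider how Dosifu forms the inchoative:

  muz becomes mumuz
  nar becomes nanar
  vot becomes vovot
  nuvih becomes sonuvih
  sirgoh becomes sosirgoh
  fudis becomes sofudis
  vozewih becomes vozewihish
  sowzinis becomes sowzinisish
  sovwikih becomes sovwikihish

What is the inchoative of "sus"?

susus

nuvih and vozewih both end in -h yet inflect differently (sonuvih, vozewihish), so the final letter is not what conditions the rule; the number of vowels is.
"sus" has 1 vowel. The stems with 1 vowel (muz → mumuz, nar → nanar, vot → vovot) repeat the first consonant+vowel as a prefix.
So sus → susus.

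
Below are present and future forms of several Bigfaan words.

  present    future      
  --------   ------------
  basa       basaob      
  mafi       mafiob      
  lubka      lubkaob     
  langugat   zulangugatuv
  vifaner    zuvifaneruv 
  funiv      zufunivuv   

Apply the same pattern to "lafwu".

basa and langugat both have last vowel 'a' yet inflect differently (basaob, zulangugatuv), so the last vowel is not what conditions the rule; whether the stem ends in a vowel or a consonant is.
"lafwu" ends in a vowel. The stems ending in a vowel (basa → basaob, mafi → mafiob, lubka → lubkaob) add -ob.
So lafwu → lafwuob.

lafwuob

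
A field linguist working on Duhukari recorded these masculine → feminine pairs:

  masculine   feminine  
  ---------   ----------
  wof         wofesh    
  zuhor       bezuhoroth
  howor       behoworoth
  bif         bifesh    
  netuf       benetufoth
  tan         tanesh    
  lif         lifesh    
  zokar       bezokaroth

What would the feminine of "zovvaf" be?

netuf and wof both end in -f yet inflect differently (benetufoth, wofesh), so the final letter is not what conditions the rule; the number of vowels is.
"zovvaf" has 2 vowels. The stems with 2 vowels (zuhor → bezuhoroth, zokar → bezokaroth, netuf → benetufoth) add be- … -oth around the stem.
So zovvaf → bezovvafoth.

bezovvafoth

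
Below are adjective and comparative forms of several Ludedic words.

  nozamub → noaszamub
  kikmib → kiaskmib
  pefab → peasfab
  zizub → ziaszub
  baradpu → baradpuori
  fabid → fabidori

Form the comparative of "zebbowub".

nozamub and baradpu both have last vowel 'u' yet inflect differently (noaszamub, baradpuori), so the last vowel is not what conditions the rule; the final letter is.
"zebbowub" ends in -b. The stems ending in -b (nozamub → noaszamub, kikmib → kiaskmib, pefab → peasfab) insert -as- after the first vowel.
The other pattern: stems ending in -d or -u add -ori.
So zebbowub → zeasbbowub.

zeasbbowub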